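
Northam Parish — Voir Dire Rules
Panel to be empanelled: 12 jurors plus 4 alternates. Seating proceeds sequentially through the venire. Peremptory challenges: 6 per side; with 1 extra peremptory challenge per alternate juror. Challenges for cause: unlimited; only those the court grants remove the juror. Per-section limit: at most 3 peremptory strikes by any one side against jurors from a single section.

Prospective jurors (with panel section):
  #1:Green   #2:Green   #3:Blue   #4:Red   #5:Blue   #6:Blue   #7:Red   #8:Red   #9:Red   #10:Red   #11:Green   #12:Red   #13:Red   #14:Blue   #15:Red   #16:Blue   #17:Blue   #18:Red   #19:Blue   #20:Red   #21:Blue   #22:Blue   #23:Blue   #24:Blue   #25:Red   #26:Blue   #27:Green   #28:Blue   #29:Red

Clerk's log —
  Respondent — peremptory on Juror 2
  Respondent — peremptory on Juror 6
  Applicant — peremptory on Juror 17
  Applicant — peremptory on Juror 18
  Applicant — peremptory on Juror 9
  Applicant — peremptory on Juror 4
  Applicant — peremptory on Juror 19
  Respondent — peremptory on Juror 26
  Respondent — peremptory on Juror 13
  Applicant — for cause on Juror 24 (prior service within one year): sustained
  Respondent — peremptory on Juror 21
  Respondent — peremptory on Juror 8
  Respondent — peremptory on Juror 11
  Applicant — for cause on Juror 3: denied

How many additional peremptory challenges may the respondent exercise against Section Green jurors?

Respondent peremptories so far: #2, #6, #26, #13, #21, #8, #11 — 7 of 10 used, 3 left overall.
Against Section Green: #2, #11 — 2 used; per-section cap 3 leaves 1.
Binding limit: min(3, 1) = 1.

1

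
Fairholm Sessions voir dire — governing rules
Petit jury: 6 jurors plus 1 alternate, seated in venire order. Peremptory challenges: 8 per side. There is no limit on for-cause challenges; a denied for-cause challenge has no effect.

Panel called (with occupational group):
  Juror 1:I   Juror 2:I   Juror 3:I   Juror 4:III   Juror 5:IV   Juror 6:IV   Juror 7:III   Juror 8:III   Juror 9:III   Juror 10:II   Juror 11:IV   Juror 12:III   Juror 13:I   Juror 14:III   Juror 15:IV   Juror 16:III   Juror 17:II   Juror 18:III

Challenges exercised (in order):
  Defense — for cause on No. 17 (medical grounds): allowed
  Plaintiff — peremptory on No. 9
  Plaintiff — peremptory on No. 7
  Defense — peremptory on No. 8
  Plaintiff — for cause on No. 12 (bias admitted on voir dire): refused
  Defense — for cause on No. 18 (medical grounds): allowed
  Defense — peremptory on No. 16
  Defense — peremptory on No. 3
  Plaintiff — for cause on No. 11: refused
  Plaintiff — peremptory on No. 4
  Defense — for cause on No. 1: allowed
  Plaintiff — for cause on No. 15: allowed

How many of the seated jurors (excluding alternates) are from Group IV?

Removed: #1, #3, #4, #7, #8, #9, #15, #16, #17, #18.
Seated jurors 1–6: #2, #5, #6, #10, #11, #12 (alternates #13 not counted).
Of those, in Group IV: #5, #6, #11 → 3.

3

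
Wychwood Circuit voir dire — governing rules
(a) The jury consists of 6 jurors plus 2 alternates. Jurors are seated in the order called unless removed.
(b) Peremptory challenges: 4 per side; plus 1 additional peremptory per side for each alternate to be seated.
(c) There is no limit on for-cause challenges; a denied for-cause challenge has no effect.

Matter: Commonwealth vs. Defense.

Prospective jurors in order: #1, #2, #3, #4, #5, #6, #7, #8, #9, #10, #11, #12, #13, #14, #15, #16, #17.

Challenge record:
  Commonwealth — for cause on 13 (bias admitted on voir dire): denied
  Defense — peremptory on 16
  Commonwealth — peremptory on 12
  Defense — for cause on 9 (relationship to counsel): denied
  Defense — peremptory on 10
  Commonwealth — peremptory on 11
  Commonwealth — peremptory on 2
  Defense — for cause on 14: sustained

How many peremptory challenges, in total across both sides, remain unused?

Commonwealth allotment: 4 base + 1 × 2 alternates = 6. Defense allotment: 4 base + 1 × 2 alternates = 6.
Commonwealth peremptories used: #12, #11, #2 — 3 (the for-cause on #13 doesn't count).
Defense peremptories used: #16, #10 — 2 (for-cause on #9, #14 don't count).
Remaining: (6 − 3) + (6 − 2) = 7.

7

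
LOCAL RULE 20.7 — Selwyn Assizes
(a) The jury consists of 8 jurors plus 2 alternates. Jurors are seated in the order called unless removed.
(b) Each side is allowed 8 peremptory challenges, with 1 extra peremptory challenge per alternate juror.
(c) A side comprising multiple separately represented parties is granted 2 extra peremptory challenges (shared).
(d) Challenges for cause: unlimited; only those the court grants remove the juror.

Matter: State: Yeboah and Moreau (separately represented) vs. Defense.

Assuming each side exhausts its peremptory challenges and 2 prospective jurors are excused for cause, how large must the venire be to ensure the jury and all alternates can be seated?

Seats to fill: 8 + 2 alternates = 10.
Peremptories — State: 8 + 1×2 + 2 = 12; Defense: 8 + 1×2 = 10; total 22.
For-cause removals: 2.
Minimum venire: 10 + 22 + 2 = 34.

34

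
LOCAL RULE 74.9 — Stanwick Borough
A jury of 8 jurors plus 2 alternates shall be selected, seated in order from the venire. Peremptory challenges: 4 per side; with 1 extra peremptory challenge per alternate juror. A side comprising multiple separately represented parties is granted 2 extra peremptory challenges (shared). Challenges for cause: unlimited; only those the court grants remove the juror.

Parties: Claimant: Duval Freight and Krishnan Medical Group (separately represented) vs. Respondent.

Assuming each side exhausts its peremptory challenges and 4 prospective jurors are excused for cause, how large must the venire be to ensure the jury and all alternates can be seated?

28

Seats to fill: 8 + 2 alternates = 10.
Peremptories — Claimant: 4 + 1×2 + 2 = 8; Respondent: 4 + 1×2 = 6; total 14.
For-cause removals: 4.
Minimum venire: 10 + 14 + 4 = 28.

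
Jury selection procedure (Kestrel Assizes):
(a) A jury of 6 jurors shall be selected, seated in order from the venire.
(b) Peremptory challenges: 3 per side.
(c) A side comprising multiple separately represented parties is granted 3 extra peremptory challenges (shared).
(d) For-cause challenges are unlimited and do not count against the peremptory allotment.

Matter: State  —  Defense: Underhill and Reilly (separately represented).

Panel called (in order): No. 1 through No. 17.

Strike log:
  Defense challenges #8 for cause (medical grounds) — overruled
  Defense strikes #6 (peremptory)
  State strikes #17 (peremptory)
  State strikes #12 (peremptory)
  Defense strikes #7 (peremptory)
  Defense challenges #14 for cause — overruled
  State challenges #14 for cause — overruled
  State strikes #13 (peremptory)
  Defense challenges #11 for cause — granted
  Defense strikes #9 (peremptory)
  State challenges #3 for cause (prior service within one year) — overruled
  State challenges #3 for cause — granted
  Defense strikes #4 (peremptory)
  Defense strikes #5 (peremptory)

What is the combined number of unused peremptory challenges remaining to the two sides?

State allotment: 3. Defense allotment: 3 base + 3 multi-party = 6.
State peremptories used: #17, #12, #13 — 3 (for-cause on #14, #3, #3 don't count).
Defense peremptories used: #6, #7, #9, #4, #5 — 5 (for-cause on #8, #14, #11 don't count).
Remaining: (3 − 3) + (6 − 5) = 1.

1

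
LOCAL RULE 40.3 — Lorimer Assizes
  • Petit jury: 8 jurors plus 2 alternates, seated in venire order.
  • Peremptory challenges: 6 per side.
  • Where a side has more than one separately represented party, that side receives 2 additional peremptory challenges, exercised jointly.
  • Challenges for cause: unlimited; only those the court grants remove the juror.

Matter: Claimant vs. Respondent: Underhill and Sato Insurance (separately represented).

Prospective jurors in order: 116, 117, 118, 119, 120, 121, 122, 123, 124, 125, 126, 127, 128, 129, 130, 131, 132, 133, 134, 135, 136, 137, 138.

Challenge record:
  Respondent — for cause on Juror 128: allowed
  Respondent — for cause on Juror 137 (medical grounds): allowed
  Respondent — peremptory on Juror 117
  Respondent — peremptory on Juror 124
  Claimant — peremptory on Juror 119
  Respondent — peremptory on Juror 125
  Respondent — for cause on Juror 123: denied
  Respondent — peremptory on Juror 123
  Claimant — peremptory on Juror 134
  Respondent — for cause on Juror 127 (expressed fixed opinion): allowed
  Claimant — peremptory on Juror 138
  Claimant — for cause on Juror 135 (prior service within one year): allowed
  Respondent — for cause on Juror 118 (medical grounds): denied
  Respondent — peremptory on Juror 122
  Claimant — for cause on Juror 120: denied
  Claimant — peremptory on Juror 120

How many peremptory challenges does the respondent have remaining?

3

Respondent allotment: 6 base + 2 multi-party = 8.
Respondent peremptories used: #117, #124, #125, #123, #122 — 5 (for-cause on #128, #137, #123, #127, #118 don't count).
Remaining: 8 − 5 = 3.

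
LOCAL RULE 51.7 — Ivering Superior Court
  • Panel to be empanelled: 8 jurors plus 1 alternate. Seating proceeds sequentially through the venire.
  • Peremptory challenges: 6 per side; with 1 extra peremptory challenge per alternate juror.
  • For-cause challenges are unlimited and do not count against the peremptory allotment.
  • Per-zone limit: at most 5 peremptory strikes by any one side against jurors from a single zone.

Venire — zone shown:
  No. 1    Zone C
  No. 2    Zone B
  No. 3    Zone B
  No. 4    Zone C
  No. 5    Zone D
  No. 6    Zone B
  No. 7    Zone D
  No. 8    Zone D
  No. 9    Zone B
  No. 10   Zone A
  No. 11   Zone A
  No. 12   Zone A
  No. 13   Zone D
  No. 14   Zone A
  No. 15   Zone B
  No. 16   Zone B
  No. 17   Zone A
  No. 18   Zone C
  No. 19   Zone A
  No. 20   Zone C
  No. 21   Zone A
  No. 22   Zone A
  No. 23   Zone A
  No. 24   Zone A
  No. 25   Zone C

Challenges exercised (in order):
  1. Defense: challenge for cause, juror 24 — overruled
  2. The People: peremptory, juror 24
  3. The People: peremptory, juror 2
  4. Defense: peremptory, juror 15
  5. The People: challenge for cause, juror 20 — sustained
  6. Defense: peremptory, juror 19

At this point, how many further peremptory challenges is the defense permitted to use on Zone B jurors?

Defense peremptories so far: #15, #19 — 2 of 7 used, 5 left overall.
Against Zone B: #15 — 1 used; per-zone cap 5 leaves 4.
Binding limit: min(5, 4) = 4.

4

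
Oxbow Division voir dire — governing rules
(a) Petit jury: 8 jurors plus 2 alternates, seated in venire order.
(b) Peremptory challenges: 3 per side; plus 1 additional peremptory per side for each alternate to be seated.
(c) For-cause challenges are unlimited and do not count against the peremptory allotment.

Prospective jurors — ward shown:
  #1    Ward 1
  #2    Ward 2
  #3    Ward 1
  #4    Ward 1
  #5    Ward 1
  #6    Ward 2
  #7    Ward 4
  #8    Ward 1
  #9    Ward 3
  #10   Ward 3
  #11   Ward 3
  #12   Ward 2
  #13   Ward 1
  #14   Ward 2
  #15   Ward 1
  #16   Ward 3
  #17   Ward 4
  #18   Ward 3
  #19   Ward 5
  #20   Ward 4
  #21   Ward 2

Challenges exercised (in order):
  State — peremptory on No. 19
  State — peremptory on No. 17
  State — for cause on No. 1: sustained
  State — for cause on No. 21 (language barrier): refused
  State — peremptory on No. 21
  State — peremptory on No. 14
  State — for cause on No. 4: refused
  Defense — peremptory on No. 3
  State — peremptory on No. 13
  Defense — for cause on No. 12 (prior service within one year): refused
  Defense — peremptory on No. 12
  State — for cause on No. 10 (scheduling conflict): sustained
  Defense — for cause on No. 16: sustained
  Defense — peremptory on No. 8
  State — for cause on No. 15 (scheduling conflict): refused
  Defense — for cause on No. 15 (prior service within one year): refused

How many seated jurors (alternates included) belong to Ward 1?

Removed: #1, #3, #8, #10, #12, #13, #14, #16, #17, #19, #21.
Seated (10 incl. alternates): #2, #4, #5, #6, #7, #9, #11, #15, #18, #20.
Of those, in Ward 1: #4, #5, #15 → 3.

3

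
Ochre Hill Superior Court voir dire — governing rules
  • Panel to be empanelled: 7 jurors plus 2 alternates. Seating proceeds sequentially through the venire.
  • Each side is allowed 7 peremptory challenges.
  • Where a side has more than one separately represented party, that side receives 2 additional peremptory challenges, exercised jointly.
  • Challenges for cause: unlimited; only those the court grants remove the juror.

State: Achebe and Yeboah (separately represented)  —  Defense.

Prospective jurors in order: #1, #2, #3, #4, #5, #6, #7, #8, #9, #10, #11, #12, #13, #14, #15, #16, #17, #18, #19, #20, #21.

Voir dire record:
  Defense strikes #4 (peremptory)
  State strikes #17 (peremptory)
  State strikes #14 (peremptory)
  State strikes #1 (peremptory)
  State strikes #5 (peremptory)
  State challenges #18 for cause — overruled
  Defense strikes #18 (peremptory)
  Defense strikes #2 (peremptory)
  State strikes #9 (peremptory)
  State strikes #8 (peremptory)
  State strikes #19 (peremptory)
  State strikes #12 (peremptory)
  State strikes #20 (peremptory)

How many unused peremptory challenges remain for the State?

State allotment: 7 base + 2 multi-party = 9.
State peremptories used: #17, #14, #1, #5, #9, #8, #19, #12, #20 — 9 (the for-cause on #18 doesn't count).
Remaining: 9 − 9 = 0.

0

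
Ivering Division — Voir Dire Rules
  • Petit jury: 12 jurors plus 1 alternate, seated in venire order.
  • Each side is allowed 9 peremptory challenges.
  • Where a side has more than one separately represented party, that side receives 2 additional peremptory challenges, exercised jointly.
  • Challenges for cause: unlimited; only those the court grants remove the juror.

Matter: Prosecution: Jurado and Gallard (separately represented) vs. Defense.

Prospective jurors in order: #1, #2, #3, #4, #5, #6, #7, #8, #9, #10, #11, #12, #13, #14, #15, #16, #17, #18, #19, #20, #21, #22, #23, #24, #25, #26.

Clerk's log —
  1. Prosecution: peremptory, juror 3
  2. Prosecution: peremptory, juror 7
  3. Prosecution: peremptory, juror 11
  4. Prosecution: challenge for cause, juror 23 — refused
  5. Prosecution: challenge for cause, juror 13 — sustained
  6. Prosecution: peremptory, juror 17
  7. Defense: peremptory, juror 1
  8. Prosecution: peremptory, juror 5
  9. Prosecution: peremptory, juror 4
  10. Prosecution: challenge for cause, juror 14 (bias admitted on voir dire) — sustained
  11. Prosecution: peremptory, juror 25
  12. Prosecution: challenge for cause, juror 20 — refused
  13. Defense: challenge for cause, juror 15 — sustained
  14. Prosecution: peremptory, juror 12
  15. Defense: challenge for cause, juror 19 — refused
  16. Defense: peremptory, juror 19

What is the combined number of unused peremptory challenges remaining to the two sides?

Prosecution allotment: 9 base + 2 multi-party = 11. Defense allotment: 9.
Prosecution peremptories used: #3, #7, #11, #17, #5, #4, #25, #12 — 8 (for-cause on #23, #13, #14, #20 don't count).
Defense peremptories used: #1, #19 — 2 (for-cause on #15, #19 don't count).
Remaining: (11 − 8) + (9 − 2) = 10.

10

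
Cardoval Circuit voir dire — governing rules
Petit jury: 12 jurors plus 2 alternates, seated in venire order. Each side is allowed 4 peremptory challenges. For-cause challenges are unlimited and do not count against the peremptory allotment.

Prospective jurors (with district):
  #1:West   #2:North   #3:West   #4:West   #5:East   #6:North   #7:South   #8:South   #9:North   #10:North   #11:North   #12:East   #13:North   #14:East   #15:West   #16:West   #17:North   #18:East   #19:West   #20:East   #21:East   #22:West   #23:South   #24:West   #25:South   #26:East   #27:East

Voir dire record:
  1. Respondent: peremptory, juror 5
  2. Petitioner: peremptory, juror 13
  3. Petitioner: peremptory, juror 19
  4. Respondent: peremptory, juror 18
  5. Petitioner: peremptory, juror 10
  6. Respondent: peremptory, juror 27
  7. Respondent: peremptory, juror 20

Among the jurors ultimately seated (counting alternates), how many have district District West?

5

Removed: #5, #10, #13, #18, #19, #20, #27.
Seated (14 incl. alternates): #1, #2, #3, #4, #6, #7, #8, #9, #11, #12, #14, #15, #16, #17.
Of those, in District West: #1, #3, #4, #15, #16 → 5.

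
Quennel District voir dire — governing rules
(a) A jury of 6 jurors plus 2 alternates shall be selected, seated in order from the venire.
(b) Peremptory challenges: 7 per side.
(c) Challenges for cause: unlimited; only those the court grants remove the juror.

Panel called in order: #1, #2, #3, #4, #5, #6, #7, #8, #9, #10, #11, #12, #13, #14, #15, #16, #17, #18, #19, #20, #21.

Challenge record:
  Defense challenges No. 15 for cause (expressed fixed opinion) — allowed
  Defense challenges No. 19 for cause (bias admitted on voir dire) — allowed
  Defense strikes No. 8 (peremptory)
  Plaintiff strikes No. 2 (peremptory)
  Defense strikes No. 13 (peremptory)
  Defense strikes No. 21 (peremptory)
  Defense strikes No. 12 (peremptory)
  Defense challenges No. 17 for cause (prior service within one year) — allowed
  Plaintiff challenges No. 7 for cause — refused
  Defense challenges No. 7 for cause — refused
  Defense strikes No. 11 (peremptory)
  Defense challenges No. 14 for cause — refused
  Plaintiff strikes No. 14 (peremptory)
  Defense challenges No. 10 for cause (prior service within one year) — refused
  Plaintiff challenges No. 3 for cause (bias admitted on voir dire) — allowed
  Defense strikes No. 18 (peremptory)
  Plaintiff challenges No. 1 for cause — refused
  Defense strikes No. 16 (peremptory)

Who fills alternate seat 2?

Removed: #2, #3, #8, #11, #12, #13, #14, #15, #16, #17, #18, #19, #21. (#1, #7, #10 stay — for-cause denied.)
Seating in order: seats 1–6 → #1, #4, #5, #6, #7, #9; alternates → #10, #20.
So alternate 2 is #20.

20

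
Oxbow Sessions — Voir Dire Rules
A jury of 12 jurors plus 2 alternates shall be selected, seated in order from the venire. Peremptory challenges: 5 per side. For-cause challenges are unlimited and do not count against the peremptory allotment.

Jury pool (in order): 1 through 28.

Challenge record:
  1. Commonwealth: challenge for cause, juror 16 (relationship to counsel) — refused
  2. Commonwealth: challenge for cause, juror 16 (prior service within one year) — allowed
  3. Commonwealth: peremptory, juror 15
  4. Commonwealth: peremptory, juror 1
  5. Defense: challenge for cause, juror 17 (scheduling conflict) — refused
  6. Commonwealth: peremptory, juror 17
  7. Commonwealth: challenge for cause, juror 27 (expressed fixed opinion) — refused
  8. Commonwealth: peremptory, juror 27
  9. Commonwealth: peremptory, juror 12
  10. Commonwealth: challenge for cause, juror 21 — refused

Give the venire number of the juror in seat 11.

Removed: #1, #12, #15, #16, #17, #27. (#21 stays — for-cause denied.)
Seating in order: seats 1–12 → #2, #3, #4, #5, #6, #7, #8, #9, #10, #11, #13, #14; alternates → #18, #19.
So seat 11 is #13.

13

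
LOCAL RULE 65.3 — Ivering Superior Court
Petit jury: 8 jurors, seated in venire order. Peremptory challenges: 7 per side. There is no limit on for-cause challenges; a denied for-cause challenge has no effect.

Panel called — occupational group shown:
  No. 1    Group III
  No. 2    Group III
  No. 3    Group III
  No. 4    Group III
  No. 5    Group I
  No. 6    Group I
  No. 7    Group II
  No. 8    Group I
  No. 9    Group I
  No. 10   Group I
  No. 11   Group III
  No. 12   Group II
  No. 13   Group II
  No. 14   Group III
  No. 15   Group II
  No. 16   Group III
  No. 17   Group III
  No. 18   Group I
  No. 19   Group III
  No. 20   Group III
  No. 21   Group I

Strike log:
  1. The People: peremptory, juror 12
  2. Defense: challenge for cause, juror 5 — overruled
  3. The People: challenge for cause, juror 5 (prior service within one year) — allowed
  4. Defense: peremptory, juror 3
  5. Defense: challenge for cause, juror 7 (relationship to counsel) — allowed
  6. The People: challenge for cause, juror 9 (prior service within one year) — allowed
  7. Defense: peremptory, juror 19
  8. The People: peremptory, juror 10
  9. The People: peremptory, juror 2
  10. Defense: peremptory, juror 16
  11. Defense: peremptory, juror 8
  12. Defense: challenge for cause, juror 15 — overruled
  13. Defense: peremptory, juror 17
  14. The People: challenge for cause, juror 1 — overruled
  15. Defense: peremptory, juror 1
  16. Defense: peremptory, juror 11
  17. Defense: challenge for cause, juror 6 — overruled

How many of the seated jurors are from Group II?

2

Removed: #1, #2, #3, #5, #7, #8, #9, #10, #11, #12, #16, #17, #19.
Seated jurors 1–8: #4, #6, #13, #14, #15, #18, #20, #21.
Of those, in Group II: #13, #15 → 2.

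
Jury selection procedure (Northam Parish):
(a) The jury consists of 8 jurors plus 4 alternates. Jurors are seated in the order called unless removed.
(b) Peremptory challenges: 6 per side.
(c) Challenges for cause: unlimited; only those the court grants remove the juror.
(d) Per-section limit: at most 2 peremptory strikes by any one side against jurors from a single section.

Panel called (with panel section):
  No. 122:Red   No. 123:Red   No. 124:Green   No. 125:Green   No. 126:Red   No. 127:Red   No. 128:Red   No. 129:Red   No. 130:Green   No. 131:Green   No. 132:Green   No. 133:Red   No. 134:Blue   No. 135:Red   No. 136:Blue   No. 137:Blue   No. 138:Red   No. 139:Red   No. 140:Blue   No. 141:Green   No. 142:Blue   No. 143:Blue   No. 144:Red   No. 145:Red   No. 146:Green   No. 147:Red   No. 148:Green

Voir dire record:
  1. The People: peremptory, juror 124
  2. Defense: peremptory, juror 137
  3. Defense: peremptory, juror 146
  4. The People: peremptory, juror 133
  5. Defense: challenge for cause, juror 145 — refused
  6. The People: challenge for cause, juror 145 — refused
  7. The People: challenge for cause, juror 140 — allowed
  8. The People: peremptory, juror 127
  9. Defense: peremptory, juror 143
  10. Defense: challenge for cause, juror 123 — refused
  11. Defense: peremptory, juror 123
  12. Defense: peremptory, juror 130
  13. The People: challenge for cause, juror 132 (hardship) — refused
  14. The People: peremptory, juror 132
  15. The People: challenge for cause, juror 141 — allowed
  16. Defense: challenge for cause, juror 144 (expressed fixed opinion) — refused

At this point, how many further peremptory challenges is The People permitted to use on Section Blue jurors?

The People peremptories so far: #124, #133, #127, #132 — 4 of 6 used, 2 left overall.
Against Section Blue: none yet — per-section cap 2 leaves 2.
Binding limit: min(2, 2) = 2.

2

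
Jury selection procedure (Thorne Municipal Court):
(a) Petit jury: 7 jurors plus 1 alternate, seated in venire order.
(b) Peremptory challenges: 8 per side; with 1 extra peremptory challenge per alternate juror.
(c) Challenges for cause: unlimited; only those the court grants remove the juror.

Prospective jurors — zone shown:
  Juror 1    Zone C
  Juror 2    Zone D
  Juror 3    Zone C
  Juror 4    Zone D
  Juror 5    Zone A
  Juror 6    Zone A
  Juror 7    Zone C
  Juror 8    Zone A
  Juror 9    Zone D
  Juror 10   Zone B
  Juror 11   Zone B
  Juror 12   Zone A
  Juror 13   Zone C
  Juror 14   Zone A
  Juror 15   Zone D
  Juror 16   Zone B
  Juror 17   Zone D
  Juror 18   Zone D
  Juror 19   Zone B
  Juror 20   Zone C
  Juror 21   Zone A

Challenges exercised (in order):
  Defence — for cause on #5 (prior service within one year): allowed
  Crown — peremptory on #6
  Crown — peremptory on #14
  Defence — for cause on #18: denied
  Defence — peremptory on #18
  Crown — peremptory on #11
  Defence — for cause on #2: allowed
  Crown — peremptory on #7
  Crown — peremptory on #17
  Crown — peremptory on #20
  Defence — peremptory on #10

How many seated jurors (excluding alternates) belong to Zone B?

0

Removed: #2, #5, #6, #7, #10, #11, #14, #17, #18, #20.
Seated jurors 1–7: #1, #3, #4, #8, #9, #12, #13 (alternates #15 not counted).
None of those are in Zone B → 0.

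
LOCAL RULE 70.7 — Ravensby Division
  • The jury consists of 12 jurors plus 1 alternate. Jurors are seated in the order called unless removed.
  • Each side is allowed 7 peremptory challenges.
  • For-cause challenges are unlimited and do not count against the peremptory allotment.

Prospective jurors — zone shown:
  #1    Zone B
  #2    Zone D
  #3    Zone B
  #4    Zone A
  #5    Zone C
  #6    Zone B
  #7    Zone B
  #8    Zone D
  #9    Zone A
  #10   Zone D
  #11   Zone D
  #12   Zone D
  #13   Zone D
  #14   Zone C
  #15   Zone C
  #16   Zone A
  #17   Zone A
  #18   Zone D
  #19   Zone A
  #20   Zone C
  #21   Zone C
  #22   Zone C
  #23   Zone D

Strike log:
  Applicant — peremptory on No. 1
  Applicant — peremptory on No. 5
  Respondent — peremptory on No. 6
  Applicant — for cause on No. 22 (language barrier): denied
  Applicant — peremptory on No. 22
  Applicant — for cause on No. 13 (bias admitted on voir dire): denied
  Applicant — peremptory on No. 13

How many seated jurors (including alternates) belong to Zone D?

Removed: #1, #5, #6, #13, #22.
Seated (13 incl. alternates): #2, #3, #4, #7, #8, #9, #10, #11, #12, #14, #15, #16, #17.
Of those, in Zone D: #2, #8, #10, #11, #12 → 5.

5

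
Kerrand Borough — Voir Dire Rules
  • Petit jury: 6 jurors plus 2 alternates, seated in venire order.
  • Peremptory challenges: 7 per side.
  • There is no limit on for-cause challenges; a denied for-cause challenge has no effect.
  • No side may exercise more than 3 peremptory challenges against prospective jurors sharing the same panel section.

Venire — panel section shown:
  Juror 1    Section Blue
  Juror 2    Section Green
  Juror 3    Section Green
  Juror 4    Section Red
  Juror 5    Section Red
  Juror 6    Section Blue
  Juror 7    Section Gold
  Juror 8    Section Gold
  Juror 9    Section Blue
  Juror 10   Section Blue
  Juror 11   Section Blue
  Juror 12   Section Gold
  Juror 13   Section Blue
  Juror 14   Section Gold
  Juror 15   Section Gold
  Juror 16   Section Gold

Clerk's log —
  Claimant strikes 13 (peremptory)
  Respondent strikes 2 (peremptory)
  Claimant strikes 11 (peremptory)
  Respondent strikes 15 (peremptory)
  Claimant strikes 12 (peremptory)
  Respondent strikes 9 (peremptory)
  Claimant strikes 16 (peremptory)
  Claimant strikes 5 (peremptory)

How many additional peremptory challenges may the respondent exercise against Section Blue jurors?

2

Respondent peremptories so far: #2, #15, #9 — 3 of 7 used, 4 left overall.
Against Section Blue: #9 — 1 used; per-section cap 3 leaves 2.
Binding limit: min(4, 2) = 2.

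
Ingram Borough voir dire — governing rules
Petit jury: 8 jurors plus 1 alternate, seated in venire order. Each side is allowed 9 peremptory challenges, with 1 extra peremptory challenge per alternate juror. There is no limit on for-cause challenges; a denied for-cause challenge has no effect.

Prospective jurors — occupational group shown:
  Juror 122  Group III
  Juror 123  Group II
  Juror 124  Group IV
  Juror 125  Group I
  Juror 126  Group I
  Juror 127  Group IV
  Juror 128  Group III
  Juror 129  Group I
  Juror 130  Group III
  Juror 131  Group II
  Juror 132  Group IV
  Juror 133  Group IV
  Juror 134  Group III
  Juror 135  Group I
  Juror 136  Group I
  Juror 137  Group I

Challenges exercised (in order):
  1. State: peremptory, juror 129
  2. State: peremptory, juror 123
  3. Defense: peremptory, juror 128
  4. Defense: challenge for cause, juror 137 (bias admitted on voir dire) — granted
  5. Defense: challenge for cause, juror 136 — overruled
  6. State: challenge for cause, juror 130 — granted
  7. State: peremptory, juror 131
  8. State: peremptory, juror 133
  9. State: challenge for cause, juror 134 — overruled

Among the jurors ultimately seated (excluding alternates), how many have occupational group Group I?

3

Removed: #123, #128, #129, #130, #131, #133, #137.
Seated jurors 1–8: #122, #124, #125, #126, #127, #132, #134, #135 (alternates #136 not counted).
Of those, in Group I: #125, #126, #135 → 3.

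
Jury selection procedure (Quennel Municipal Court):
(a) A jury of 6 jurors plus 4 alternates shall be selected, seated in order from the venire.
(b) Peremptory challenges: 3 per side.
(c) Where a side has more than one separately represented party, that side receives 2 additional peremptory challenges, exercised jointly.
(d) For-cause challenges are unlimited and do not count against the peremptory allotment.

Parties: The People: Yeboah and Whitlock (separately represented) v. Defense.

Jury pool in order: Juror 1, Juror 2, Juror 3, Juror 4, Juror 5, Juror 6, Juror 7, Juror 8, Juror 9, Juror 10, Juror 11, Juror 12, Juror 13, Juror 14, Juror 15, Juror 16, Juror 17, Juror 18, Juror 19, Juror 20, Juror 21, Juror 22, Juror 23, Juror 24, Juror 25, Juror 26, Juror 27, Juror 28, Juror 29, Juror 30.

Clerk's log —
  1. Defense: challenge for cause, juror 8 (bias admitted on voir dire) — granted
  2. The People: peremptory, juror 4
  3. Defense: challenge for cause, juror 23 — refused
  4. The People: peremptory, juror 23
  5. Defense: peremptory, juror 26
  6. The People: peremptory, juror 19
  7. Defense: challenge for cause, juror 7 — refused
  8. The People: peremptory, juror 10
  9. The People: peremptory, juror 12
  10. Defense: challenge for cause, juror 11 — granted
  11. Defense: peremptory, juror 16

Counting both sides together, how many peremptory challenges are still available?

1

The People allotment: 3 base + 2 multi-party = 5. Defense allotment: 3.
The People peremptories used: #4, #23, #19, #10, #12 — 5.
Defense peremptories used: #26, #16 — 2 (for-cause on #8, #23, #7, #11 don't count).
Remaining: (5 − 5) + (3 − 2) = 1.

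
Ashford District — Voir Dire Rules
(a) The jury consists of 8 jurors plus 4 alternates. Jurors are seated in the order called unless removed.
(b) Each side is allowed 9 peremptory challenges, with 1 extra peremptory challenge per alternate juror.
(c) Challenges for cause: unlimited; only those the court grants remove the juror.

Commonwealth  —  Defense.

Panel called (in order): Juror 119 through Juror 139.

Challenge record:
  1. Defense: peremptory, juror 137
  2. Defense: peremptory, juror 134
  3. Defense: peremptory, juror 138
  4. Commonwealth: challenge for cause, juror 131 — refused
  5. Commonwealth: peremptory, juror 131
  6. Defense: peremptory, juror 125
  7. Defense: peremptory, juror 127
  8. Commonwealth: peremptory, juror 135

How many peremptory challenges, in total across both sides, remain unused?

19

Commonwealth allotment: 9 base + 1 × 4 alternates = 13. Defense allotment: 9 base + 1 × 4 alternates = 13.
Commonwealth peremptories used: #131, #135 — 2 (the for-cause on #131 doesn't count).
Defense peremptories used: #137, #134, #138, #125, #127 — 5.
Remaining: (13 − 2) + (13 − 5) = 19.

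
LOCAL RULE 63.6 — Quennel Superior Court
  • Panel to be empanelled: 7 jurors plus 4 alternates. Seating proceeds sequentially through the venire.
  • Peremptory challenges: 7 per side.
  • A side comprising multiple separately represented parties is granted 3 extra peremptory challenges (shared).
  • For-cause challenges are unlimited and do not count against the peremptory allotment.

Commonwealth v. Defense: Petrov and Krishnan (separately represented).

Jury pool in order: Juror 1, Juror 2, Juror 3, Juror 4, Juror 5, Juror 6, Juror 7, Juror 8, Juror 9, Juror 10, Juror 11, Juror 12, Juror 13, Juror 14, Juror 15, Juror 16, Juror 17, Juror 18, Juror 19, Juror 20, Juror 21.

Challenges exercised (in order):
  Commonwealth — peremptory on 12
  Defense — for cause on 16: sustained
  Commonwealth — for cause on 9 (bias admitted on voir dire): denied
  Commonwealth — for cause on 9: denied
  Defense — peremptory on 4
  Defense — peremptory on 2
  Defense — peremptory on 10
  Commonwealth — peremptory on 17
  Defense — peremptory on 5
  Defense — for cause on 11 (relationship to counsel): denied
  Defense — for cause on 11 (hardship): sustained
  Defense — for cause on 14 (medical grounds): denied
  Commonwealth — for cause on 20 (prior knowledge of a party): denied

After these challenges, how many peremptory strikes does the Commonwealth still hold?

Commonwealth allotment: 7.
Commonwealth peremptories used: #12, #17 — 2 (for-cause on #9, #9, #20 don't count).
Remaining: 7 − 2 = 5.

5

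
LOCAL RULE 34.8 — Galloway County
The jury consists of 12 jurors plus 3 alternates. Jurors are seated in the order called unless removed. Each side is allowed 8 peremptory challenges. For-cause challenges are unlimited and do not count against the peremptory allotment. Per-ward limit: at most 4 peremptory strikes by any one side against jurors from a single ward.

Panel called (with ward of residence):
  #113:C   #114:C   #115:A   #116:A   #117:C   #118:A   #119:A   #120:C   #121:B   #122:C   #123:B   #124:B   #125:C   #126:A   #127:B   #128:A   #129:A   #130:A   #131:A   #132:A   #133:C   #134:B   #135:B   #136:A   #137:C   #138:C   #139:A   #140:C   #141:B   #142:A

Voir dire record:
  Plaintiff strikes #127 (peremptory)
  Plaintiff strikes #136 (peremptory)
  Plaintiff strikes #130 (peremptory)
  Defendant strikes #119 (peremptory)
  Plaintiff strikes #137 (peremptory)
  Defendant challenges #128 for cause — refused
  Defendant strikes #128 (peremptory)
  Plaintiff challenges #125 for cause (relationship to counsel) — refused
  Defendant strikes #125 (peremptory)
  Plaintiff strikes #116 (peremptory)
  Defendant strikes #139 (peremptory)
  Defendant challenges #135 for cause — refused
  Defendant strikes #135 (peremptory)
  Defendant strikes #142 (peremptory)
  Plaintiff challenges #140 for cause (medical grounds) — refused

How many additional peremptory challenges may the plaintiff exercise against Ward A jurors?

1

Plaintiff peremptories so far: #127, #136, #130, #137, #116 — 5 of 8 used, 3 left overall.
Against Ward A: #136, #130, #116 — 3 used; per-ward cap 4 leaves 1.
Binding limit: min(3, 1) = 1.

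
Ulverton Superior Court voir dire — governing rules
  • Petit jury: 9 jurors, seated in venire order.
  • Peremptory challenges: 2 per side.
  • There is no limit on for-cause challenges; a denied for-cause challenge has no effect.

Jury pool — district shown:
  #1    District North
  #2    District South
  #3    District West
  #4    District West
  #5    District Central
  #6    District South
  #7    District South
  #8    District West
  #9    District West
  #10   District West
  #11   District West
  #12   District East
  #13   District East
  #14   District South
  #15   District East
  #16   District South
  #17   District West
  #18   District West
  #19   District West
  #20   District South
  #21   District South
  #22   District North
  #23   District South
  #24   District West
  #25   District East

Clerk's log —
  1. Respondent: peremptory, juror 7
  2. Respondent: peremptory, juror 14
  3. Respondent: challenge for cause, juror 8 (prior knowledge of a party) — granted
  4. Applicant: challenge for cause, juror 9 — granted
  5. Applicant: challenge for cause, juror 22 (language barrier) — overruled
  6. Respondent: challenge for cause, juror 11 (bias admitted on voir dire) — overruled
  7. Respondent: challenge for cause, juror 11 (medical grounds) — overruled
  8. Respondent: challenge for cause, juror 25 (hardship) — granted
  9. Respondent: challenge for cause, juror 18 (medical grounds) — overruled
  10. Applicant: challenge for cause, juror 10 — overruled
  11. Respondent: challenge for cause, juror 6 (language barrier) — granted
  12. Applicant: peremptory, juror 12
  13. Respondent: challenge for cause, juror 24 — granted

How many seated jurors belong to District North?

1

Removed: #6, #7, #8, #9, #12, #14, #24, #25.
Seated jurors 1–9: #1, #2, #3, #4, #5, #10, #11, #13, #15.
Of those, in District North: #1 → 1.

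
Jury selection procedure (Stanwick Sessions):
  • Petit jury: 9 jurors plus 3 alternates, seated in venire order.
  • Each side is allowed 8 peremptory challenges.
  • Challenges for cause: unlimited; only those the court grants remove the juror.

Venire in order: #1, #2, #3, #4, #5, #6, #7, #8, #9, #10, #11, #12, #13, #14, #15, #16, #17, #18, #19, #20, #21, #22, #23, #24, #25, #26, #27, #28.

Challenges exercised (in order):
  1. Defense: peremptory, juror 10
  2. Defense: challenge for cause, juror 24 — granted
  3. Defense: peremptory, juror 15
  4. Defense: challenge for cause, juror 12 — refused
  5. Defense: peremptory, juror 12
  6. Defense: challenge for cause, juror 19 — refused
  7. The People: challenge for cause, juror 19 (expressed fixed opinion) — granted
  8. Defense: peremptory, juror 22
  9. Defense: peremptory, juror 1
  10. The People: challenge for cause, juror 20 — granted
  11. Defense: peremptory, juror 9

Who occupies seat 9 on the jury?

Removed: #1, #9, #10, #12, #15, #19, #20, #22, #24.
Filling seats in venire order through position 9: #2, #3, #4, #5, #6, #7, #8, #11, #13.
So seat 9 is #13.

13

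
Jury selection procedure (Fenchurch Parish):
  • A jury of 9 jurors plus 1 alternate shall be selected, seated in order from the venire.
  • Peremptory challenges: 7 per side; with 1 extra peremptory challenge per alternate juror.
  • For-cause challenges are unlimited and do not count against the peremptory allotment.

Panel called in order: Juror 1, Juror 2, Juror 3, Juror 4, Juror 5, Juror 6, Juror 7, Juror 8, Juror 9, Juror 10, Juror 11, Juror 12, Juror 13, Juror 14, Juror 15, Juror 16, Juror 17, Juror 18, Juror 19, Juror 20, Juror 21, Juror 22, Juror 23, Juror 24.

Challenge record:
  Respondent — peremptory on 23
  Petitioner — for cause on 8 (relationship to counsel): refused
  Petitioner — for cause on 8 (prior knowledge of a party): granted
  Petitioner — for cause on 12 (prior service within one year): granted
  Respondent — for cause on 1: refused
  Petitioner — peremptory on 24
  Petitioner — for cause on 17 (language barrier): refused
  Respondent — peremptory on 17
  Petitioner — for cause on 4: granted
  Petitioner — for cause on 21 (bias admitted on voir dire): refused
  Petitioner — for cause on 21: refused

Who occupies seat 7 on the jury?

9

Removed: #4, #8, #12, #17, #23, #24. (#1, #21 stay — for-cause denied.)
Seating in order: seats 1–9 → #1, #2, #3, #5, #6, #7, #9, #10, #11; alternates → #13.
So seat 7 is #9.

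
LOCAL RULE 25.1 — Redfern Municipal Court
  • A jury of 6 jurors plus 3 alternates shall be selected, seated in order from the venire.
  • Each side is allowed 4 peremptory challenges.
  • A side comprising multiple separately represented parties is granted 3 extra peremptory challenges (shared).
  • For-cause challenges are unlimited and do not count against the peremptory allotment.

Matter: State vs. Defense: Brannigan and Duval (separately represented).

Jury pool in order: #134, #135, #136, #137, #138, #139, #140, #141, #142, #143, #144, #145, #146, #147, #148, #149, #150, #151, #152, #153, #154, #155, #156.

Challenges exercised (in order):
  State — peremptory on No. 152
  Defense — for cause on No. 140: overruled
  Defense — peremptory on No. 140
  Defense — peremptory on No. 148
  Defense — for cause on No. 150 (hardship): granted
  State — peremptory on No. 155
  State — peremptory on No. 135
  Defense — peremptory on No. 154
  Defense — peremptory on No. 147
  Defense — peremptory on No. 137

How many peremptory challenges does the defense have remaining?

Defense allotment: 4 base + 3 multi-party = 7.
Defense peremptories used: #140, #148, #154, #147, #137 — 5 (for-cause on #140, #150 don't count).
Remaining: 7 − 5 = 2.

2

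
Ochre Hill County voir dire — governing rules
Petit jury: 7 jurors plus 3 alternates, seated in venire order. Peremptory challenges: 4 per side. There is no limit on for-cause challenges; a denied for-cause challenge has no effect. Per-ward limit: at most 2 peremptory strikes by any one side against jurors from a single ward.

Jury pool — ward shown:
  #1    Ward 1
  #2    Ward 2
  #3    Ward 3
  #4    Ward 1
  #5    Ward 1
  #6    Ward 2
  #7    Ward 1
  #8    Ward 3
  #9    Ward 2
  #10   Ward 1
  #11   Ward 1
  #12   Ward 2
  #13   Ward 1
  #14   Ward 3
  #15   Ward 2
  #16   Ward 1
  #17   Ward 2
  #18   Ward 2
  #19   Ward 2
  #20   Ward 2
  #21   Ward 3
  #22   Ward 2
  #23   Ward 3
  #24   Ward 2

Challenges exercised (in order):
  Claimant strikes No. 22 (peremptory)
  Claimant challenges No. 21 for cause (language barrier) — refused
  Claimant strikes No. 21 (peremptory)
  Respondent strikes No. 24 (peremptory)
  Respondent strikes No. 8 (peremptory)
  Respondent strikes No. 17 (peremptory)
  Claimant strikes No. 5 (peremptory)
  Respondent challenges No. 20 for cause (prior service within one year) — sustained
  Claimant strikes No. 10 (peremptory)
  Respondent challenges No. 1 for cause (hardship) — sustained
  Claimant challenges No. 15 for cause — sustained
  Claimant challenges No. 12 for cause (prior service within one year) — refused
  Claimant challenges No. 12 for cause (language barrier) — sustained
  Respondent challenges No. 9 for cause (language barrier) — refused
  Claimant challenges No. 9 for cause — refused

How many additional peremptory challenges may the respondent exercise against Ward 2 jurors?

0

Respondent peremptories so far: #24, #8, #17 — 3 of 4 used, 1 left overall.
Against Ward 2: #24, #17 — 2 used; per-ward cap 2 leaves 0.
Binding limit: min(1, 0) = 0.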